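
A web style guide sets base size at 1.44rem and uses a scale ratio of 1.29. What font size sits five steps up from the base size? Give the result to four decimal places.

5.1441rem

Every step multiplies by the scale ratio.
1.44 × 1.29⁵ = 1.44 × 3.57231 ≈ 5.1441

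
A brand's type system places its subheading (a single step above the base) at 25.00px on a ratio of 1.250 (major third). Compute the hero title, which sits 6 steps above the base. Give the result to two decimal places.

The gap is 6 − (1) = 5 steps, so the factor is 1.250^5.
25.00 × 1.250⁵ = 25.00 × 3.05176 ≈ 76.294

76.29px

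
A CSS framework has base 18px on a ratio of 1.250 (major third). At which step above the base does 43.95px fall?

1.250ⁿ = 43.95 / 18 = 2.4417
n = ln(2.4417) / ln(1.250) = 0.8927 / 0.2231 ≈ 4.00

4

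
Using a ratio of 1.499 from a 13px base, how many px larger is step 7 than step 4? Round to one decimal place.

155.4px

Step 4: 13.0 × 1.499⁴ = 65.637px
Step 7: 13.0 × 1.499⁷ = 221.083px
Difference: 221.083 − 65.637 = 155.446px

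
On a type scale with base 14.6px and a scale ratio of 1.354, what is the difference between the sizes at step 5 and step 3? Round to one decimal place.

Step 3: 14.6 × 1.354³ = 36.242px
Step 5: 14.6 × 1.354⁵ = 66.443px
Difference: 66.443 − 36.242 = 30.201px

30.2px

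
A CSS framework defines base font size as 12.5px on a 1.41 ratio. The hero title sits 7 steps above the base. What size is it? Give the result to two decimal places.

Every step multiplies by the scale ratio.
12.5 × 1.41⁷ = 12.5 × 11.07985 ≈ 138.50

138.50px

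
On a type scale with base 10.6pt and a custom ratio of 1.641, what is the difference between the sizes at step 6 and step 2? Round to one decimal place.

178.4pt

Step 2: 10.6 × 1.641² = 28.545pt
Step 6: 10.6 × 1.641⁶ = 206.994pt
Difference: 206.994 − 28.545 = 178.449pt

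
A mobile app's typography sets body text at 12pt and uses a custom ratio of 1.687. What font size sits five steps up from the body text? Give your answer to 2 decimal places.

12.0 × 1.687⁵ = 12.0 × 13.66392 ≈ 163.97

163.97pt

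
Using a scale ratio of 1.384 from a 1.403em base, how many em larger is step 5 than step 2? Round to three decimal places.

4.437em

Step 2: 1.403 × 1.384² = 2.68738em
Step 5: 1.403 × 1.384⁵ = 7.12423em
Difference: 7.12423 − 2.68738 = 4.43685em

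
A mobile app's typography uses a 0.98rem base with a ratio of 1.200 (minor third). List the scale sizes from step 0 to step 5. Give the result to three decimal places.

0.980rem, 1.176rem, 1.411rem, 1.693rem, 2.032rem, 2.439rem

Step 0: 0.98rem
Step 1: 0.98 × 1.200 = 1.176
Step 2: 0.98 × 1.200² = 1.411
Step 3: 0.98 × 1.200³ = 1.693
Step 4: 0.98 × 1.200⁴ = 2.032
Step 5: 0.98 × 1.200⁵ = 2.439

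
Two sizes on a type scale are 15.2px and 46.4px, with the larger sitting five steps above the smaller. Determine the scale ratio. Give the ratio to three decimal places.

The ratio satisfies 15.2 × r⁵ = 46.4, so r = (46.4 / 15.2)^(1/5).
r = 3.0526^(1/5) ≈ 1.2501

1.250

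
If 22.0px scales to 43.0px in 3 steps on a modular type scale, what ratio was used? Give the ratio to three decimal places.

The ratio satisfies 22.0 × r³ = 43.0, so r = (43.0 / 22.0)^(1/3).
r = 1.9545^(1/3) ≈ 1.2503

1.250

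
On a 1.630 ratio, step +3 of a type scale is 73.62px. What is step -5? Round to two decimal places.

73.62 ÷ 1.630⁸ = 73.62 ÷ 49.83114 ≈ 1.477

1.48px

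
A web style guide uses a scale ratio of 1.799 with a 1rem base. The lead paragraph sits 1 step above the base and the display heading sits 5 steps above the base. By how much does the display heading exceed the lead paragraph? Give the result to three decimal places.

Step 1: 1.0 × 1.799 = 1.79900rem
Step 5: 1.0 × 1.799⁵ = 18.84325rem
Difference: 18.84325 − 1.79900 = 17.04425rem

17.044rem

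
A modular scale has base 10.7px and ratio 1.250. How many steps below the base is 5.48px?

1.250ⁿ = 10.7 / 5.48 = 1.9526
n = ln(1.9526) / ln(1.250) = 0.6691 / 0.2231 ≈ 3.00

3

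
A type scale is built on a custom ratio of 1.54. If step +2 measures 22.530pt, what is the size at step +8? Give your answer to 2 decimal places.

300.53pt

Moving from step +2 to step +8 is 6 steps up, so multiply by r⁶.
22.530 × 1.54⁶ = 22.530 × 13.33903 ≈ 300.528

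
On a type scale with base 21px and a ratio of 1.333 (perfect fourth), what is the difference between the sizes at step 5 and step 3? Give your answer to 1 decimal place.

38.6px

Step 3: 21.0 × 1.333³ = 49.740px
Step 5: 21.0 × 1.333⁵ = 88.383px
Difference: 88.383 − 49.740 = 38.643px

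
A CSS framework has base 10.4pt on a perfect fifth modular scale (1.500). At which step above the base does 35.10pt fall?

1.500ⁿ = 35.10 / 10.4 = 3.3750
n = ln(3.3750) / ln(1.500) = 1.2164 / 0.4055 ≈ 3.00

3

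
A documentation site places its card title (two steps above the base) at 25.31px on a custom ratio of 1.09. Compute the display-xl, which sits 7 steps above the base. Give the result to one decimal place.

38.9px

Moving from step +2 to step +7 is 5 steps up, so multiply by r⁵.
25.31 × 1.09⁵ = 25.31 × 1.53862 ≈ 38.943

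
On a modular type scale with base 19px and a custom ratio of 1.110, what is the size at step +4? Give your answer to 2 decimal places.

28.84px

19.0 × 1.110⁴ = 19.0 × 1.51807 ≈ 28.84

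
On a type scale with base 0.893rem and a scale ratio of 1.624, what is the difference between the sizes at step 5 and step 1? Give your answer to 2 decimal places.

8.64rem

Step 1: 0.893 × 1.624 = 1.4502rem
Step 5: 0.893 × 1.624⁵ = 10.0875rem
Difference: 10.0875 − 1.4502 = 8.6373rem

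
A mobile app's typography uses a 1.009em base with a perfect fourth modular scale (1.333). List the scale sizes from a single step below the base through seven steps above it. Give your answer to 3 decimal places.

Step -1: 1.009 ÷ 1.333 = 0.757
Step 0: 1.009em
Step 1: 1.009 × 1.333 = 1.345
Step 2: 1.009 × 1.333² = 1.793
Step 3: 1.009 × 1.333³ = 2.390
Step 4: 1.009 × 1.333⁴ = 3.186
Step 5: 1.009 × 1.333⁵ = 4.247
Step 6: 1.009 × 1.333⁶ = 5.661
Step 7: 1.009 × 1.333⁷ = 7.546

0.757em, 1.009em, 1.345em, 1.793em, 2.390em, 3.186em, 4.247em, 5.661em, 7.546em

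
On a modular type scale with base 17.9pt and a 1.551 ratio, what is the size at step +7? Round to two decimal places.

Each step on a modular scale multiplies by the ratio, so the size n steps from the base is base × ratioⁿ.
17.9 × 1.551⁷ = 17.9 × 21.59149 ≈ 386.49

386.49pt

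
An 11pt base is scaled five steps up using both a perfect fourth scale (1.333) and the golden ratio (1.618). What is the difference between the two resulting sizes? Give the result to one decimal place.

Perfect fourth: 11.0 × 1.333⁵ = 46.296pt
Golden ratio: 11.0 × 1.618⁵ = 121.979pt
Difference: 121.979 − 46.296 = 75.683pt

75.7pt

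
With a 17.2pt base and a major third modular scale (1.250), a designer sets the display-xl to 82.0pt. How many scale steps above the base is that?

7

1.250ⁿ = 82.0 / 17.2 = 4.7674
n = ln(4.7674) / ln(1.250) = 1.5618 / 0.2231 ≈ 7.00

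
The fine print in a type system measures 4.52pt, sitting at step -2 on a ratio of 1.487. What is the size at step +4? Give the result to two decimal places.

4.52 × 1.487⁶ = 4.52 × 10.81100 ≈ 48.866

48.87pt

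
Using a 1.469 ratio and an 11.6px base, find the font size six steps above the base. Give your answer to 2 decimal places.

A modular type scale is a geometric sequence: sizeₙ = base × rⁿ.
11.6 × 1.469⁶ = 11.6 × 10.04918 ≈ 116.57

116.57px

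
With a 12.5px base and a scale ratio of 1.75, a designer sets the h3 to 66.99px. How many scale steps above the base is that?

3

1.75ⁿ = 66.99 / 12.5 = 5.3592
n = ln(5.3592) / ln(1.75) = 1.6788 / 0.5596 ≈ 3.00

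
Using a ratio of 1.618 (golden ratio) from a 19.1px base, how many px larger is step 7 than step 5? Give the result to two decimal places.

342.68px

Step 5: 19.1 × 1.618⁵ = 211.8000px
Step 7: 19.1 × 1.618⁷ = 554.4763px
Difference: 554.4763 − 211.8000 = 342.6763px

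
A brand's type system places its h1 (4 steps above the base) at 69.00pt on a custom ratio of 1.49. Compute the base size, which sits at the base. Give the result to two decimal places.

69.00 ÷ 1.49⁴ = 69.00 ÷ 4.92884 ≈ 13.999

14.00pt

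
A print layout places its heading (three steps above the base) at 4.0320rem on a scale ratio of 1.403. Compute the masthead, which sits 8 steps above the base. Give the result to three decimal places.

21.918rem

4.0320 × 1.403⁵ = 4.0320 × 5.43611 ≈ 21.918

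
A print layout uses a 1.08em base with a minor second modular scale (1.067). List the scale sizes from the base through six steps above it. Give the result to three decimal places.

Step 0: 1.08em
Step 1: 1.08 × 1.067 = 1.152
Step 2: 1.08 × 1.067² = 1.230
Step 3: 1.08 × 1.067³ = 1.312
Step 4: 1.08 × 1.067⁴ = 1.400
Step 5: 1.08 × 1.067⁵ = 1.494
Step 6: 1.08 × 1.067⁶ = 1.594

1.080em, 1.152em, 1.230em, 1.312em, 1.400em, 1.494em, 1.594em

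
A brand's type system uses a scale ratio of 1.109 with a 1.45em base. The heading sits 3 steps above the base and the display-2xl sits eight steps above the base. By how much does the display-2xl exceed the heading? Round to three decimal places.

1.340em

Step 3: 1.45 × 1.109³ = 1.97771em
Step 8: 1.45 × 1.109⁸ = 3.31757em
Difference: 3.31757 − 1.97771 = 1.33986em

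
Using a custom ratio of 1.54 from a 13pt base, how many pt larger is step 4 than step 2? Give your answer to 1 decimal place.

Step 2: 13.0 × 1.54² = 30.831pt
Step 4: 13.0 × 1.54⁴ = 73.118pt
Difference: 73.118 − 30.831 = 42.287pt

42.3pt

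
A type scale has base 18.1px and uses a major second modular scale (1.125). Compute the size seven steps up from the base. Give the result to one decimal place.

41.3px

A modular type scale is a geometric sequence: sizeₙ = base × rⁿ.
18.1 × 1.125⁷ = 18.1 × 2.28070 ≈ 41.28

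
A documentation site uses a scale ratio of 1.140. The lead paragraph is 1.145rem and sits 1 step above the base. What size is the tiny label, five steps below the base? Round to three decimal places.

1.145 ÷ 1.140⁶ = 1.145 ÷ 2.19497 ≈ 0.522

0.522rem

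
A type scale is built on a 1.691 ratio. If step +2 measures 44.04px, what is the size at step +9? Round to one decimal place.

44.04 × 1.691⁷ = 44.04 × 39.53714 ≈ 1741.216

1741.2px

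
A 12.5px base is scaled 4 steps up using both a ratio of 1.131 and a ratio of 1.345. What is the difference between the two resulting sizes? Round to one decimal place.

At 1.131: 12.5 × 1.131⁴ = 20.453px
At 1.345: 12.5 × 1.345⁴ = 40.907px
Difference: 40.907 − 20.453 = 20.454px

20.5px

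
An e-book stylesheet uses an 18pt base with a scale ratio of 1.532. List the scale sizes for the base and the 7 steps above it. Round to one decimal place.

18.0pt, 27.6pt, 42.2pt, 64.7pt, 99.2pt, 151.9pt, 232.7pt, 356.5pt

Step 0: 18pt
Step 1: 18.0 × 1.532 = 27.6
Step 2: 18.0 × 1.532² = 42.2
Step 3: 18.0 × 1.532³ = 64.7
Step 4: 18.0 × 1.532⁴ = 99.2
Step 5: 18.0 × 1.532⁵ = 151.9
Step 6: 18.0 × 1.532⁶ = 232.7
Step 7: 18.0 × 1.532⁷ = 356.5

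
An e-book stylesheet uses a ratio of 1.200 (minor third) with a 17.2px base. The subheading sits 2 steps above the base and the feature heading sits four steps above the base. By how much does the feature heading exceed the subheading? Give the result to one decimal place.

Step 2: 17.2 × 1.200² = 24.768px
Step 4: 17.2 × 1.200⁴ = 35.666px
Difference: 35.666 − 24.768 = 10.898px

10.9px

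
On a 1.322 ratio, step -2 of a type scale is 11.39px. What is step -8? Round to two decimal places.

2.13px

11.39 ÷ 1.322⁶ = 11.39 ÷ 5.33812 ≈ 2.134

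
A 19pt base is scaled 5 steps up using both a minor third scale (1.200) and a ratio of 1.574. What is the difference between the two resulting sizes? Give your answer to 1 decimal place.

136.3pt

Minor third: 19.0 × 1.200⁵ = 47.278pt
At 1.574: 19.0 × 1.574⁵ = 183.560pt
Difference: 183.560 − 47.278 = 136.282pt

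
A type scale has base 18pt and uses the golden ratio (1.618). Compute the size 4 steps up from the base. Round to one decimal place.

Each step on a modular scale multiplies by the ratio, so the size n steps from the base is base × ratioⁿ.
18.0 × 1.618⁴ = 18.0 × 6.85353 ≈ 123.36

123.4pt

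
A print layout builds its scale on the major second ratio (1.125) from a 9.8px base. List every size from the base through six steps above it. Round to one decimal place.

9.8px, 11.0px, 12.4px, 14.0px, 15.7px, 17.7px, 19.9px

Step 0: 9.8px
Step 1: 9.8 × 1.125 = 11.0
Step 2: 9.8 × 1.125² = 12.4
Step 3: 9.8 × 1.125³ = 14.0
Step 4: 9.8 × 1.125⁴ = 15.7
Step 5: 9.8 × 1.125⁵ = 17.7
Step 6: 9.8 × 1.125⁶ = 19.9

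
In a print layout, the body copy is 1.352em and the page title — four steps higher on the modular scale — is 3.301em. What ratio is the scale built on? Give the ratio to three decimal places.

1.250

The ratio satisfies 1.352 × r⁴ = 3.301, so r = (3.301 / 1.352)^(1/4).
r = 2.4416^(1/4) ≈ 1.2500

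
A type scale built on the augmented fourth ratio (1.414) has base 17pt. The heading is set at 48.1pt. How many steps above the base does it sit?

3

1.414ⁿ = 48.1 / 17 = 2.8294
n = ln(2.8294) / ln(1.414) = 1.0401 / 0.3464 ≈ 3.00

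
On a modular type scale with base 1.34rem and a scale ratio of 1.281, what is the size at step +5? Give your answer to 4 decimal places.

4.6222rem

1.34 × 1.281⁵ = 1.34 × 3.44942 ≈ 4.6222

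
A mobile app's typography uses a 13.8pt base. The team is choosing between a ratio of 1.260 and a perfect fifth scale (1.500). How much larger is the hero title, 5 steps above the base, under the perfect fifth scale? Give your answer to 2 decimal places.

At 1.260: 13.8 × 1.260⁵ = 43.8260pt
Perfect fifth: 13.8 × 1.500⁵ = 104.7938pt
Difference: 104.7938 − 43.8260 = 60.9678pt

60.97pt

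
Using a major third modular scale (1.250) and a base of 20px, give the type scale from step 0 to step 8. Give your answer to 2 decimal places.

20.00px, 25.00px, 31.25px, 39.06px, 48.83px, 61.04px, 76.29px, 95.37px, 119.21px

Step 0: 20px
Step 1: 20.0 × 1.250 = 25.00
Step 2: 20.0 × 1.250² = 31.25
Step 3: 20.0 × 1.250³ = 39.06
Step 4: 20.0 × 1.250⁴ = 48.83
Step 5: 20.0 × 1.250⁵ = 61.04
Step 6: 20.0 × 1.250⁶ = 76.29
Step 7: 20.0 × 1.250⁷ = 95.37
Step 8: 20.0 × 1.250⁸ = 119.21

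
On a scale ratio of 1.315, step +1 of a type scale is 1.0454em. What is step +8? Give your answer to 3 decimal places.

7.108em

Moving from step +1 to step +8 is 7 steps up, so multiply by r⁷.
1.0454 × 1.315⁷ = 1.0454 × 6.79955 ≈ 7.108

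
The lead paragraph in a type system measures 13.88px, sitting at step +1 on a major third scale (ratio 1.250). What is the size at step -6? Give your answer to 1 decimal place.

13.88 ÷ 1.250⁷ = 13.88 ÷ 4.76837 ≈ 2.911

2.9px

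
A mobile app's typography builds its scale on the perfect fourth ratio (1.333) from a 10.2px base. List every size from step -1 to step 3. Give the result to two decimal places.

Step -1: 10.2 ÷ 1.333 = 7.65
Step 0: 10.2px
Step 1: 10.2 × 1.333 = 13.60
Step 2: 10.2 × 1.333² = 18.12
Step 3: 10.2 × 1.333³ = 24.16

7.65px, 10.20px, 13.60px, 18.12px, 24.16px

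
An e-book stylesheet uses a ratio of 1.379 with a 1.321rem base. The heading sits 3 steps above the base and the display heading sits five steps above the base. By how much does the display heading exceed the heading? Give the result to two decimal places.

3.12rem

Step 3: 1.321 × 1.379³ = 3.4641rem
Step 5: 1.321 × 1.379⁵ = 6.5876rem
Difference: 6.5876 − 3.4641 = 3.1235rem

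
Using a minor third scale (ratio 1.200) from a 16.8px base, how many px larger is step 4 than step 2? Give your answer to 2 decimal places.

Step 2: 16.8 × 1.200² = 24.1920px
Step 4: 16.8 × 1.200⁴ = 34.8365px
Difference: 34.8365 − 24.1920 = 10.6445px

10.64px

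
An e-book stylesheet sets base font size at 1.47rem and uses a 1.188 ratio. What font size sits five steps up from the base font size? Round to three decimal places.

1.47 × 1.188⁵ = 1.47 × 2.36637 ≈ 3.479

3.479rem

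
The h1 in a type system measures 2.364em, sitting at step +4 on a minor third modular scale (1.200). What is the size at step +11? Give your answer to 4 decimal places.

2.364 × 1.200⁷ = 2.364 × 3.58318 ≈ 8.4706

8.4706em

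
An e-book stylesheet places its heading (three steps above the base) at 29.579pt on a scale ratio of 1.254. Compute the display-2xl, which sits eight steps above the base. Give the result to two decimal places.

29.579 × 1.254⁵ = 29.579 × 3.10090 ≈ 91.722

91.72pt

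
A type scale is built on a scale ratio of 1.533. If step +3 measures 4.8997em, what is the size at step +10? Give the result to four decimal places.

97.4910em

Moving from step +3 to step +10 is 7 steps up, so multiply by r⁷.
4.8997 × 1.533⁷ = 4.8997 × 19.89734 ≈ 97.4910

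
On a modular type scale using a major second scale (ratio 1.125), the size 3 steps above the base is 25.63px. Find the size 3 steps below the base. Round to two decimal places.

25.63 ÷ 1.125⁶ = 25.63 ÷ 2.02729 ≈ 12.643

12.64px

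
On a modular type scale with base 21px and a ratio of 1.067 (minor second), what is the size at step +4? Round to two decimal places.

Each step on a modular scale multiplies by the ratio, so the size n steps from the base is base × ratioⁿ.
21.0 × 1.067⁴ = 21.0 × 1.29616 ≈ 27.22

27.22px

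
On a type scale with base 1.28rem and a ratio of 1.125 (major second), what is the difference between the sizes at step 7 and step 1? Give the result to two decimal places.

Step 1: 1.28 × 1.125 = 1.4400rem
Step 7: 1.28 × 1.125⁷ = 2.9193rem
Difference: 2.9193 − 1.4400 = 1.4793rem

1.48rem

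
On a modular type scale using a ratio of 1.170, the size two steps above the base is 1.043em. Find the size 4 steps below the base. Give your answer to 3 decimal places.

1.043 ÷ 1.170⁶ = 1.043 ÷ 2.56516 ≈ 0.407

0.407em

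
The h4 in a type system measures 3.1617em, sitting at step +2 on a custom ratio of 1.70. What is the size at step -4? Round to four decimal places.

0.1310em

Moving from step +2 to step -4 is 6 steps down, so divide by r⁶.
3.1617 ÷ 1.70⁶ = 3.1617 ÷ 24.13757 ≈ 0.1310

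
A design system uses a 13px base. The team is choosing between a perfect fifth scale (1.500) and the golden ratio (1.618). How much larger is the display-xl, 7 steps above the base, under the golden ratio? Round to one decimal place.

155.3px

Perfect fifth: 13.0 × 1.500⁷ = 222.117px
Golden ratio: 13.0 × 1.618⁷ = 377.392px
Difference: 377.392 − 222.117 = 155.275px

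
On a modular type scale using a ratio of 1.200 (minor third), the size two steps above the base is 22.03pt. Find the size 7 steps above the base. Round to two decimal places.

54.82pt

Moving from step +2 to step +7 is 5 steps up, so multiply by r⁵.
22.03 × 1.200⁵ = 22.03 × 2.48832 ≈ 54.818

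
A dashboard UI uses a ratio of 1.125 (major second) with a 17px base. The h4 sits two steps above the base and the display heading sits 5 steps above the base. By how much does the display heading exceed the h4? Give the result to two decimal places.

9.12px

Step 2: 17.0 × 1.125² = 21.5156px
Step 5: 17.0 × 1.125⁵ = 30.6346px
Difference: 30.6346 − 21.5156 = 9.1190px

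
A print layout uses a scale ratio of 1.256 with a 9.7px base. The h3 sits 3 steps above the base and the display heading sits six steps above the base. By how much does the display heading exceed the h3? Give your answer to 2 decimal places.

Step 3: 9.7 × 1.256³ = 19.2194px
Step 6: 9.7 × 1.256⁶ = 38.0811px
Difference: 38.0811 − 19.2194 = 18.8617px

18.86px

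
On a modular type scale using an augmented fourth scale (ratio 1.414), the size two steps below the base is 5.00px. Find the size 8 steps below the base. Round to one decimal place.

0.6px

The gap is -8 − (-2) = -6 steps, so the factor is 1.414^-6.
5.00 ÷ 1.414⁶ = 5.00 ÷ 7.99275 ≈ 0.626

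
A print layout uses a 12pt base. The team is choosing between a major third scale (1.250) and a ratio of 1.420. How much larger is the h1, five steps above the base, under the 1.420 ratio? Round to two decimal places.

Major third: 12.0 × 1.250⁵ = 36.6211pt
At 1.420: 12.0 × 1.420⁵ = 69.2824pt
Difference: 69.2824 − 36.6211 = 32.6613pt

32.66pt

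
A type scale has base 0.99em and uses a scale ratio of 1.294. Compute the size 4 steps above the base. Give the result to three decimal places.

2.776em

0.99 × 1.294⁴ = 0.99 × 2.80374 ≈ 2.776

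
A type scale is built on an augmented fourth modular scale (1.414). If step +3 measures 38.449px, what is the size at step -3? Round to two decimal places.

4.81px

Moving from step +3 to step -3 is 6 steps down, so divide by r⁶.
38.449 ÷ 1.414⁶ = 38.449 ÷ 7.99275 ≈ 4.810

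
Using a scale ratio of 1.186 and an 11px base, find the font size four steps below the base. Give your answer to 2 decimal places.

5.56px

11.0 ÷ 1.186⁴ = 11.0 ÷ 1.97851 ≈ 5.56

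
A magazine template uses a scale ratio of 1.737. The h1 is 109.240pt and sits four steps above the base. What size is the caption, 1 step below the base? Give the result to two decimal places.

6.91pt

109.240 ÷ 1.737⁵ = 109.240 ÷ 15.81245 ≈ 6.908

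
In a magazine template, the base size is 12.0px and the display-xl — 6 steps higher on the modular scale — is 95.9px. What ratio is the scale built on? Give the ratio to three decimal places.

The ratio satisfies 12.0 × r⁶ = 95.9, so r = (95.9 / 12.0)^(1/6).
r = 7.9917^(1/6) ≈ 1.4140

1.414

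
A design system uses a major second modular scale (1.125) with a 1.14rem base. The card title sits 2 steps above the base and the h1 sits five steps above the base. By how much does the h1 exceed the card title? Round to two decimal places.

Step 2: 1.14 × 1.125² = 1.4428rem
Step 5: 1.14 × 1.125⁵ = 2.0543rem
Difference: 2.0543 − 1.4428 = 0.6115rem

0.61rem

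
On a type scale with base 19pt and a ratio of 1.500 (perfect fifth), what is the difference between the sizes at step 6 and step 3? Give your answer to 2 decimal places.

Step 3: 19.0 × 1.500³ = 64.1250pt
Step 6: 19.0 × 1.500⁶ = 216.4219pt
Difference: 216.4219 − 64.1250 = 152.2969pt

152.30pt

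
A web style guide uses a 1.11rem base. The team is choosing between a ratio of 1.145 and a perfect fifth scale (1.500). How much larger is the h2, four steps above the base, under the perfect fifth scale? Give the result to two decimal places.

3.71rem

At 1.145: 1.11 × 1.145⁴ = 1.9079rem
Perfect fifth: 1.11 × 1.500⁴ = 5.6194rem
Difference: 5.6194 − 1.9079 = 3.7115rem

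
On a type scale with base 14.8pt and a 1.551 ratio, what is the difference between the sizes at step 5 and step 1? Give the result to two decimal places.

109.88pt

Step 1: 14.8 × 1.551 = 22.9548pt
Step 5: 14.8 × 1.551⁵ = 132.8375pt
Difference: 132.8375 − 22.9548 = 109.8827pt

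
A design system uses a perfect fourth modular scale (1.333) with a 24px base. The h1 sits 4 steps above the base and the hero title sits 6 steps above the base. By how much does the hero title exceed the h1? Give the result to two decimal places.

58.87px

Step 4: 24.0 × 1.333⁴ = 75.7760px
Step 6: 24.0 × 1.333⁶ = 134.6456px
Difference: 134.6456 − 75.7760 = 58.8696px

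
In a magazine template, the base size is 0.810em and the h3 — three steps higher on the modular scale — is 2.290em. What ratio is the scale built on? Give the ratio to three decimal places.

1.414

r³ = 2.290 / 0.810, so r = (2.290/0.810)^(1/3).
r = 2.8272^(1/3) ≈ 1.4140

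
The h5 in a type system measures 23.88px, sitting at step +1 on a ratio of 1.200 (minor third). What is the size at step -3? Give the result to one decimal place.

The gap is -3 − (1) = -4 steps, so the factor is 1.200^-4.
23.88 ÷ 1.200⁴ = 23.88 ÷ 2.07360 ≈ 11.516

11.5px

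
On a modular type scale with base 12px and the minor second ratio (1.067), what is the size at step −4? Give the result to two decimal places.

9.26px

Each step on a modular scale multiplies by the ratio, so the size n steps from the base is base × ratioⁿ.
12.0 ÷ 1.067⁴ = 12.0 ÷ 1.29616 ≈ 9.26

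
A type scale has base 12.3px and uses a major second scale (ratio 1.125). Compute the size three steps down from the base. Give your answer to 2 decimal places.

8.64px

12.3 ÷ 1.125³ = 12.3 ÷ 1.42383 ≈ 8.64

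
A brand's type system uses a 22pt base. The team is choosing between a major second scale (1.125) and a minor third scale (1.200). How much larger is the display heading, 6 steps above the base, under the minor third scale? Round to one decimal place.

Major second: 22.0 × 1.125⁶ = 44.600pt
Minor third: 22.0 × 1.200⁶ = 65.692pt
Difference: 65.692 − 44.600 = 21.092pt

21.1pt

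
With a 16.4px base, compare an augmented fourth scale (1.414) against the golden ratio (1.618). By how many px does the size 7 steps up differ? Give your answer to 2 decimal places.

290.75px

Augmented fourth: 16.4 × 1.414⁷ = 185.3488px
Golden ratio: 16.4 × 1.618⁷ = 476.0948px
Difference: 476.0948 − 185.3488 = 290.7460px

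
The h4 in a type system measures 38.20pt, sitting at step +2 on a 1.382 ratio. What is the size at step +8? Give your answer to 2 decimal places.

266.14pt

Moving from step +2 to step +8 is 6 steps up, so multiply by r⁶.
38.20 × 1.382⁶ = 38.20 × 6.96704 ≈ 266.141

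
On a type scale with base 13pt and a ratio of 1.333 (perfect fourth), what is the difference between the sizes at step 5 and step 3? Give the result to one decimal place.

23.9pt

Step 3: 13.0 × 1.333³ = 30.792pt
Step 5: 13.0 × 1.333⁵ = 54.713pt
Difference: 54.713 − 30.792 = 23.921pt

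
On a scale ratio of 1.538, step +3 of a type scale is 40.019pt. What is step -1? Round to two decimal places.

40.019 ÷ 1.538⁴ = 40.019 ÷ 5.59533 ≈ 7.152

7.15pt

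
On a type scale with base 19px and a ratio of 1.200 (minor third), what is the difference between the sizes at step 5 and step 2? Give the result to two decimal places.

19.92px

Step 2: 19.0 × 1.200² = 27.3600px
Step 5: 19.0 × 1.200⁵ = 47.2781px
Difference: 47.2781 − 27.3600 = 19.9181px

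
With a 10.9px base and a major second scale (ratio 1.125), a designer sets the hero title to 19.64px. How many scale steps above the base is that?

5

1.125ⁿ = 19.64 / 10.9 = 1.8018
n = ln(1.8018) / ln(1.125) = 0.5888 / 0.1178 ≈ 5.00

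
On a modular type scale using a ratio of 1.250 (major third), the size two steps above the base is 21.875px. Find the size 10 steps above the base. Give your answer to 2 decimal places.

21.875 × 1.250⁸ = 21.875 × 5.96046 ≈ 130.385

130.39px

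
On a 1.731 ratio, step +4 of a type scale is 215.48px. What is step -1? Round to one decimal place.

215.48 ÷ 1.731⁵ = 215.48 ÷ 15.54123 ≈ 13.865

13.9px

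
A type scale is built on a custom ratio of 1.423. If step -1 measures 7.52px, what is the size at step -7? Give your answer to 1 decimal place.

0.9px

The gap is -7 − (-1) = -6 steps, so the factor is 1.423^-6.
7.52 ÷ 1.423⁶ = 7.52 ÷ 8.30289 ≈ 0.906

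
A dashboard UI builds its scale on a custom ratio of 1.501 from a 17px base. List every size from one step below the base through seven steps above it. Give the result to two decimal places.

11.33px, 17.00px, 25.52px, 38.30px, 57.49px, 86.29px, 129.52px, 194.42px, 291.82px

Step -1: 17.0 ÷ 1.501 = 11.33
Step 0: 17px
Step 1: 17.0 × 1.501 = 25.52
Step 2: 17.0 × 1.501² = 38.30
Step 3: 17.0 × 1.501³ = 57.49
Step 4: 17.0 × 1.501⁴ = 86.29
Step 5: 17.0 × 1.501⁵ = 129.52
Step 6: 17.0 × 1.501⁶ = 194.42
Step 7: 17.0 × 1.501⁷ = 291.82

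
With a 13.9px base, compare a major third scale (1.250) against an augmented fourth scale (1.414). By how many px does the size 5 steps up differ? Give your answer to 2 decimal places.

Major third: 13.9 × 1.250⁵ = 42.4194px
Augmented fourth: 13.9 × 1.414⁵ = 78.5709px
Difference: 78.5709 − 42.4194 = 36.1515px

36.15px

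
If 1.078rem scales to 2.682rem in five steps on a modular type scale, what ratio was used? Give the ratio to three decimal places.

1.200

r⁵ = 2.682 / 1.078, so r = (2.682/1.078)^(1/5).
r = 2.4879^(1/5) ≈ 1.2000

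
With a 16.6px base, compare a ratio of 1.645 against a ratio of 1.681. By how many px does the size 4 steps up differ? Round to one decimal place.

At 1.645: 16.6 × 1.645⁴ = 121.555px
At 1.681: 16.6 × 1.681⁴ = 132.550px
Difference: 132.550 − 121.555 = 10.995px

11.0px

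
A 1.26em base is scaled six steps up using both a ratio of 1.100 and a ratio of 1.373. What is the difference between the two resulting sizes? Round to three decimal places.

At 1.100: 1.26 × 1.100⁶ = 2.23217em
At 1.373: 1.26 × 1.373⁶ = 8.44100em
Difference: 8.44100 − 2.23217 = 6.20883em

6.209em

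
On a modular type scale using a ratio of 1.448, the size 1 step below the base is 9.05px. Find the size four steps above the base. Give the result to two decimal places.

57.61px

The gap is 4 − (-1) = 5 steps, so the factor is 1.448^5.
9.05 × 1.448⁵ = 9.05 × 6.36565 ≈ 57.609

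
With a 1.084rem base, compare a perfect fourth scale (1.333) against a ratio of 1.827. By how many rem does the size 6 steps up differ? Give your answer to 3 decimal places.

34.233rem

Perfect fourth: 1.084 × 1.333⁶ = 6.08149rem
At 1.827: 1.084 × 1.827⁶ = 40.31443rem
Difference: 40.31443 − 6.08149 = 34.23294rem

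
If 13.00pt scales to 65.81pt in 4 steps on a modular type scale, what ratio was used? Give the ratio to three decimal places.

1.500

r⁴ = 65.81 / 13.00, so r = (65.81/13.00)^(1/4).
r = 5.0623^(1/4) ≈ 1.5000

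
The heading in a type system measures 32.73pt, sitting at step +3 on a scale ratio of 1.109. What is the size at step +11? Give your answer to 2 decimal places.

32.73 × 1.109⁸ = 32.73 × 2.28798 ≈ 74.886

74.89pt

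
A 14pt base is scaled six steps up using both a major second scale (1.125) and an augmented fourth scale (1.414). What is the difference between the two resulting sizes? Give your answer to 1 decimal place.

Major second: 14.0 × 1.125⁶ = 28.382pt
Augmented fourth: 14.0 × 1.414⁶ = 111.899pt
Difference: 111.899 − 28.382 = 83.517pt

83.5pt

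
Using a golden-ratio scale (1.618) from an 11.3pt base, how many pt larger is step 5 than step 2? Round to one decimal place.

Step 2: 11.3 × 1.618² = 29.583pt
Step 5: 11.3 × 1.618⁵ = 125.306pt
Difference: 125.306 − 29.583 = 95.723pt

95.7pt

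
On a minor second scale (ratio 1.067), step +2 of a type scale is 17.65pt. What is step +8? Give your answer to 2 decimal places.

17.65 × 1.067⁶ = 17.65 × 1.47566 ≈ 26.045

26.05pt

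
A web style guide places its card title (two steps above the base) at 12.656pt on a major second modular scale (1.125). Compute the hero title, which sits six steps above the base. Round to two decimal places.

12.656 × 1.125⁴ = 12.656 × 1.60181 ≈ 20.272

20.27pt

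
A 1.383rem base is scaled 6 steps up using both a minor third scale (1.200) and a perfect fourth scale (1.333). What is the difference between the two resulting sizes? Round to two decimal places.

Minor third: 1.383 × 1.200⁶ = 4.1296rem
Perfect fourth: 1.383 × 1.333⁶ = 7.7590rem
Difference: 7.7590 − 4.1296 = 3.6294rem

3.63rem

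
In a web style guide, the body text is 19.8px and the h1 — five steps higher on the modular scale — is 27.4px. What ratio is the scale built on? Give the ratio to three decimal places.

r⁵ = 27.4 / 19.8, so r = (27.4/19.8)^(1/5).
r = 1.3838^(1/5) ≈ 1.0671

1.067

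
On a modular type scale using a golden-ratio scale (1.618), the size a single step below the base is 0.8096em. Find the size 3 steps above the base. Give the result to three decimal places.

5.549em

0.8096 × 1.618⁴ = 0.8096 × 6.85353 ≈ 5.549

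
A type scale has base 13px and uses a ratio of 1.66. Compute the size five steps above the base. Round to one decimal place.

163.9px

Each step on a modular scale multiplies by the ratio, so the size n steps from the base is base × ratioⁿ.
13.0 × 1.66⁵ = 13.0 × 12.60493 ≈ 163.86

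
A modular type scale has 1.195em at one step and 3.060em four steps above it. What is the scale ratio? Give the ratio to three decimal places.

1.265

The ratio satisfies 1.195 × r⁴ = 3.060, so r = (3.060 / 1.195)^(1/4).
r = 2.5607^(1/4) ≈ 1.2650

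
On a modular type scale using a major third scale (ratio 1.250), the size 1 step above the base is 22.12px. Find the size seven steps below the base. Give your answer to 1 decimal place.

3.7px

Moving from step +1 to step -7 is 8 steps down, so divide by r⁸.
22.12 ÷ 1.250⁸ = 22.12 ÷ 5.96046 ≈ 3.711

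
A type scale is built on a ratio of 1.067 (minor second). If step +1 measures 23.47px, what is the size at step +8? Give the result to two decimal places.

36.95px

23.47 × 1.067⁷ = 23.47 × 1.57453 ≈ 36.954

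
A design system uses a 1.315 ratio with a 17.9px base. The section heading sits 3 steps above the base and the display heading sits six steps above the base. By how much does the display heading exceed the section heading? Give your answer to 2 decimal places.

Step 3: 17.9 × 1.315³ = 40.7034px
Step 6: 17.9 × 1.315⁶ = 92.5566px
Difference: 92.5566 − 40.7034 = 51.8532px

51.85px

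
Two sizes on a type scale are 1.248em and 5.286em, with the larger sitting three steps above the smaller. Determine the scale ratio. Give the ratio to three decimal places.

1.618

The ratio satisfies 1.248 × r³ = 5.286, so r = (5.286 / 1.248)^(1/3).
r = 4.2356^(1/3) ≈ 1.6180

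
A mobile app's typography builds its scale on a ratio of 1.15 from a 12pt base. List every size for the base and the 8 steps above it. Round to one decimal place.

12.0pt, 13.8pt, 15.9pt, 18.3pt, 21.0pt, 24.1pt, 27.8pt, 31.9pt, 36.7pt

Step 0: 12pt
Step 1: 12.0 × 1.15 = 13.8
Step 2: 12.0 × 1.15² = 15.9
Step 3: 12.0 × 1.15³ = 18.3
Step 4: 12.0 × 1.15⁴ = 21.0
Step 5: 12.0 × 1.15⁵ = 24.1
Step 6: 12.0 × 1.15⁶ = 27.8
Step 7: 12.0 × 1.15⁷ = 31.9
Step 8: 12.0 × 1.15⁸ = 36.7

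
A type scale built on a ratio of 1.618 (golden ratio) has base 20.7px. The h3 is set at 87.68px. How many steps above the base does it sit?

1.618ⁿ = 87.68 / 20.7 = 4.2357
n = ln(4.2357) / ln(1.618) = 1.4436 / 0.4812 ≈ 3.00

3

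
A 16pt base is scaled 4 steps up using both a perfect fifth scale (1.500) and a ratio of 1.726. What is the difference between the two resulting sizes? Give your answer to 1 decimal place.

61.0pt

Perfect fifth: 16.0 × 1.500⁴ = 81.000pt
At 1.726: 16.0 × 1.726⁴ = 141.998pt
Difference: 141.998 − 81.000 = 60.998pt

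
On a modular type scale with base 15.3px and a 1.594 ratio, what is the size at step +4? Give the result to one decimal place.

98.8px

15.3 × 1.594⁴ = 15.3 × 6.45585 ≈ 98.77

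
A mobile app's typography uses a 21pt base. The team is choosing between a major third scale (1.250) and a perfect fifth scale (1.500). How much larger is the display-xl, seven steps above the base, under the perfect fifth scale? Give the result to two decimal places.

Major third: 21.0 × 1.250⁷ = 100.1358pt
Perfect fifth: 21.0 × 1.500⁷ = 358.8047pt
Difference: 358.8047 − 100.1358 = 258.6689pt

258.67pt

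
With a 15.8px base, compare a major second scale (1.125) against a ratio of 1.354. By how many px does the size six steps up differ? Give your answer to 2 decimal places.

Major second: 15.8 × 1.125⁶ = 32.0311px
At 1.354: 15.8 × 1.354⁶ = 97.3574px
Difference: 97.3574 − 32.0311 = 65.3263px

65.33px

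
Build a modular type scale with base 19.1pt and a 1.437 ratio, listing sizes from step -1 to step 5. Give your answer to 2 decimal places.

13.29pt, 19.10pt, 27.45pt, 39.44pt, 56.68pt, 81.44pt, 117.04pt

Step -1: 19.1 ÷ 1.437 = 13.29
Step 0: 19.1pt
Step 1: 19.1 × 1.437 = 27.45
Step 2: 19.1 × 1.437² = 39.44
Step 3: 19.1 × 1.437³ = 56.68
Step 4: 19.1 × 1.437⁴ = 81.44
Step 5: 19.1 × 1.437⁵ = 117.04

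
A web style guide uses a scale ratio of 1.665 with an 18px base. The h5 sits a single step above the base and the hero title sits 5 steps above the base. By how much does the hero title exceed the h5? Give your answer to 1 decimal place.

200.4px

Step 1: 18.0 × 1.665 = 29.970px
Step 5: 18.0 × 1.665⁵ = 230.326px
Difference: 230.326 − 29.970 = 200.356px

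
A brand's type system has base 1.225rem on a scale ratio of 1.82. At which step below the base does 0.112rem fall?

1.82ⁿ = 1.225 / 0.112 = 10.9375
n = ln(10.9375) / ln(1.82) = 2.3922 / 0.5988 ≈ 3.99

4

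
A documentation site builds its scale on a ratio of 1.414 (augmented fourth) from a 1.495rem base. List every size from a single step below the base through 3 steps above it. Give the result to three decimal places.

1.057rem, 1.495rem, 2.114rem, 2.989rem, 4.227rem

Step -1: 1.495 ÷ 1.414 = 1.057
Step 0: 1.495rem
Step 1: 1.495 × 1.414 = 2.114
Step 2: 1.495 × 1.414² = 2.989
Step 3: 1.495 × 1.414³ = 4.227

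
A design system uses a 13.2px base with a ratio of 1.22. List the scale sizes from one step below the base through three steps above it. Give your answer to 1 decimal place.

Step -1: 13.2 ÷ 1.22 = 10.8
Step 0: 13.2px
Step 1: 13.2 × 1.22 = 16.1
Step 2: 13.2 × 1.22² = 19.6
Step 3: 13.2 × 1.22³ = 24.0

10.8px, 13.2px, 16.1px, 19.6px, 24.0px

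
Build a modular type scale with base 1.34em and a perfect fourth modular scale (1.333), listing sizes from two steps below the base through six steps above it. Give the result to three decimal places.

Step -2: 1.34 ÷ 1.333² = 0.754
Step -1: 1.34 ÷ 1.333 = 1.005
Step 0: 1.34em
Step 1: 1.34 × 1.333 = 1.786
Step 2: 1.34 × 1.333² = 2.381
Step 3: 1.34 × 1.333³ = 3.174
Step 4: 1.34 × 1.333⁴ = 4.231
Step 5: 1.34 × 1.333⁵ = 5.640
Step 6: 1.34 × 1.333⁶ = 7.518

0.754em, 1.005em, 1.340em, 1.786em, 2.381em, 3.174em, 4.231em, 5.640em, 7.518em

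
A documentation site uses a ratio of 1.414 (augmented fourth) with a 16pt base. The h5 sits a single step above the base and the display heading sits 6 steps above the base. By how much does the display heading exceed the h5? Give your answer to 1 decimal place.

Step 1: 16.0 × 1.414 = 22.624pt
Step 6: 16.0 × 1.414⁶ = 127.884pt
Difference: 127.884 − 22.624 = 105.260pt

105.3pt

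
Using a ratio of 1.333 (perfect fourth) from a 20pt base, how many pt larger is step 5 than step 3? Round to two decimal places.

36.80pt

Step 3: 20.0 × 1.333³ = 47.3719pt
Step 5: 20.0 × 1.333⁵ = 84.1745pt
Difference: 84.1745 − 47.3719 = 36.8026pt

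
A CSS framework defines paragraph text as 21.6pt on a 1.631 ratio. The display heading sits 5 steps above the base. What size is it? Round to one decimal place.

249.3pt

Each step on a modular scale multiplies by the ratio, so the size n steps from the base is base × ratioⁿ.
21.6 × 1.631⁵ = 21.6 × 11.54170 ≈ 249.30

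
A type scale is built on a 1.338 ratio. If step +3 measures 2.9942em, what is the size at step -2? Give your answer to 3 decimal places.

2.9942 ÷ 1.338⁵ = 2.9942 ÷ 4.28825 ≈ 0.698

0.698em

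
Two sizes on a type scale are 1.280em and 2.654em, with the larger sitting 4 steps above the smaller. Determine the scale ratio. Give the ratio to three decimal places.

r⁴ = 2.654 / 1.280, so r = (2.654/1.280)^(1/4).
r = 2.0734^(1/4) ≈ 1.2000

1.200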